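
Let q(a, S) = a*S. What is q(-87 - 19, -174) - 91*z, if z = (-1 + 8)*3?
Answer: 16533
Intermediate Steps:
q(a, S) = S*a
z = 21 (z = 7*3 = 21)
q(-87 - 19, -174) - 91*z = -174*(-87 - 19) - 91*21 = -174*(-106) - 1*1911 = 18444 - 1911 = 16533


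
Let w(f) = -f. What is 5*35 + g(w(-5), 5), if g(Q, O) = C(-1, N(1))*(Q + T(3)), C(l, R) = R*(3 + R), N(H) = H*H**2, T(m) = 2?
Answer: 203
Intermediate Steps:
N(H) = H**3
g(Q, O) = 8 + 4*Q (g(Q, O) = (1**3*(3 + 1**3))*(Q + 2) = (1*(3 + 1))*(2 + Q) = (1*4)*(2 + Q) = 4*(2 + Q) = 8 + 4*Q)
5*35 + g(w(-5), 5) = 5*35 + (8 + 4*(-1*(-5))) = 175 + (8 + 4*5) = 175 + (8 + 20) = 175 + 28 = 203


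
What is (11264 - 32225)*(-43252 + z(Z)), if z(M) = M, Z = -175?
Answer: 910273347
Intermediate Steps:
(11264 - 32225)*(-43252 + z(Z)) = (11264 - 32225)*(-43252 - 175) = -20961*(-43427) = 910273347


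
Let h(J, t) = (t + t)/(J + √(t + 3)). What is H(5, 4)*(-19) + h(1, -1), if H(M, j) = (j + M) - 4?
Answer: -93 - 2*√2 ≈ -95.828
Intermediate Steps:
h(J, t) = 2*t/(J + √(3 + t)) (h(J, t) = (2*t)/(J + √(3 + t)) = 2*t/(J + √(3 + t)))
H(M, j) = -4 + M + j (H(M, j) = (M + j) - 4 = -4 + M + j)
H(5, 4)*(-19) + h(1, -1) = (-4 + 5 + 4)*(-19) + 2*(-1)/(1 + √(3 - 1)) = 5*(-19) + 2*(-1)/(1 + √2) = -95 - 2/(1 + √2)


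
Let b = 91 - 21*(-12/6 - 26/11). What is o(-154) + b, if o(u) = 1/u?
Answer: 28125/154 ≈ 182.63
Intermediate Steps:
b = 2009/11 (b = 91 - 21*(-12*1/6 - 26*1/11) = 91 - 21*(-2 - 26/11) = 91 - 21*(-48/11) = 91 + 1008/11 = 2009/11 ≈ 182.64)
o(-154) + b = 1/(-154) + 2009/11 = -1/154 + 2009/11 = 28125/154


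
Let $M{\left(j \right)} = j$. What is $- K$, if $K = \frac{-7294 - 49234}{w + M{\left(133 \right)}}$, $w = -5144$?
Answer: $- \frac{56528}{5011} \approx -11.281$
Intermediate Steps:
$K = \frac{56528}{5011}$ ($K = \frac{-7294 - 49234}{-5144 + 133} = - \frac{56528}{-5011} = \left(-56528\right) \left(- \frac{1}{5011}\right) = \frac{56528}{5011} \approx 11.281$)
$- K = \left(-1\right) \frac{56528}{5011} = - \frac{56528}{5011}$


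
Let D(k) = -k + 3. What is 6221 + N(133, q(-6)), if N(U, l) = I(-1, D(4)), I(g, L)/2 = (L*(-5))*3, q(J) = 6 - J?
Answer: 6251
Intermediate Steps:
D(k) = 3 - k
I(g, L) = -30*L (I(g, L) = 2*((L*(-5))*3) = 2*(-5*L*3) = 2*(-15*L) = -30*L)
N(U, l) = 30 (N(U, l) = -30*(3 - 1*4) = -30*(3 - 4) = -30*(-1) = 30)
6221 + N(133, q(-6)) = 6221 + 30 = 6251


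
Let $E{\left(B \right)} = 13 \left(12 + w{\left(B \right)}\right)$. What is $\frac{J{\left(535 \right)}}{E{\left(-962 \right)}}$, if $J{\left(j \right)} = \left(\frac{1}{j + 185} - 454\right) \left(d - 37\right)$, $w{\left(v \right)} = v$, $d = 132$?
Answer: $\frac{326879}{93600} \approx 3.4923$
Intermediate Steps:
$J{\left(j \right)} = -43130 + \frac{95}{185 + j}$ ($J{\left(j \right)} = \left(\frac{1}{j + 185} - 454\right) \left(132 - 37\right) = \left(\frac{1}{185 + j} - 454\right) 95 = \left(-454 + \frac{1}{185 + j}\right) 95 = -43130 + \frac{95}{185 + j}$)
$E{\left(B \right)} = 156 + 13 B$ ($E{\left(B \right)} = 13 \left(12 + B\right) = 156 + 13 B$)
$\frac{J{\left(535 \right)}}{E{\left(-962 \right)}} = \frac{95 \frac{1}{185 + 535} \left(-83989 - 242890\right)}{156 + 13 \left(-962\right)} = \frac{95 \cdot \frac{1}{720} \left(-83989 - 242890\right)}{156 - 12506} = \frac{95 \cdot \frac{1}{720} \left(-326879\right)}{-12350} = \left(- \frac{6210701}{144}\right) \left(- \frac{1}{12350}\right) = \frac{326879}{93600}$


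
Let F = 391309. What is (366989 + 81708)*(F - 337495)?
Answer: 24146180358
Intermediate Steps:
(366989 + 81708)*(F - 337495) = (366989 + 81708)*(391309 - 337495) = 448697*53814 = 24146180358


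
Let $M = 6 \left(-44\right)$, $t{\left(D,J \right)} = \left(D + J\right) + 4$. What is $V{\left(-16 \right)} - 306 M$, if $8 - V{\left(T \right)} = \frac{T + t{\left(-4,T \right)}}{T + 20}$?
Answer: $80800$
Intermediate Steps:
$t{\left(D,J \right)} = 4 + D + J$
$V{\left(T \right)} = 8 - \frac{2 T}{20 + T}$ ($V{\left(T \right)} = 8 - \frac{T + \left(4 - 4 + T\right)}{T + 20} = 8 - \frac{T + T}{20 + T} = 8 - \frac{2 T}{20 + T}$)
$M = -264$
$V{\left(-16 \right)} - 306 M = \frac{2 \left(80 + 3 \left(-16\right)\right)}{20 - 16} - -80784 = \frac{2 \left(80 - 48\right)}{4} + 80784 = 2 \cdot \frac{1}{4} \cdot 32 + 80784 = 16 + 80784 = 80800$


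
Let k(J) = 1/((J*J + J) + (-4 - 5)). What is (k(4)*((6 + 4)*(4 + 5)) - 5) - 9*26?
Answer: -2539/11 ≈ -230.82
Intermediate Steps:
k(J) = 1/(-9 + J + J**2) (k(J) = 1/((J**2 + J) - 9) = 1/((J + J**2) - 9) = 1/(-9 + J + J**2))
(k(4)*((6 + 4)*(4 + 5)) - 5) - 9*26 = (((6 + 4)*(4 + 5))/(-9 + 4 + 4**2) - 5) - 9*26 = ((10*9)/(-9 + 4 + 16) - 5) - 234 = (90/11 - 5) - 234 = 35/11 - 234 = -2539/11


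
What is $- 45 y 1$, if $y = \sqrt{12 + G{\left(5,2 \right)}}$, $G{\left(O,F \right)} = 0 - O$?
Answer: $- 45 \sqrt{7} \approx -119.06$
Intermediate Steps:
$G{\left(O,F \right)} = - O$
$y = \sqrt{7}$ ($y = \sqrt{12 - 5} = \sqrt{7} \approx 2.6458$)
$- 45 y 1 = - 45 \sqrt{7} \cdot 1 = - 45 \sqrt{7}$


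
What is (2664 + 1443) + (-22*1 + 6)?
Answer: 4091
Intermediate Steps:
(2664 + 1443) + (-22*1 + 6) = 4107 + (-22 + 6) = 4107 - 16 = 4091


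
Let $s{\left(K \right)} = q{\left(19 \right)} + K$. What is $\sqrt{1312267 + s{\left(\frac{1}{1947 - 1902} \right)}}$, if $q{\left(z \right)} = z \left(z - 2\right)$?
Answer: $\frac{\sqrt{295332755}}{15} \approx 1145.7$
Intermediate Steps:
$q{\left(z \right)} = z \left(-2 + z\right)$
$s{\left(K \right)} = 323 + K$ ($s{\left(K \right)} = 19 \left(-2 + 19\right) + K = 19 \cdot 17 + K = 323 + K$)
$\sqrt{1312267 + s{\left(\frac{1}{1947 - 1902} \right)}} = \sqrt{1312267 + \left(323 + \frac{1}{1947 - 1902}\right)} = \sqrt{1312267 + \left(323 + \frac{1}{45}\right)} = \sqrt{1312267 + \frac{14536}{45}} = \sqrt{\frac{59066551}{45}} = \frac{\sqrt{295332755}}{15}$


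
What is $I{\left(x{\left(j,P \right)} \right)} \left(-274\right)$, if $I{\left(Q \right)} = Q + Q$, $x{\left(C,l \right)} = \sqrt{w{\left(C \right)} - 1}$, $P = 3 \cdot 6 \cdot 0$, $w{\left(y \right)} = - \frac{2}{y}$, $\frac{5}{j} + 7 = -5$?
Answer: $- \frac{548 \sqrt{95}}{5} \approx -1068.2$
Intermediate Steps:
$j = - \frac{5}{12}$ ($j = \frac{5}{-7 - 5} = \frac{5}{-12} = 5 \left(- \frac{1}{12}\right) = - \frac{5}{12} \approx -0.41667$)
$P = 0$ ($P = 18 \cdot 0 = 0$)
$x{\left(C,l \right)} = \sqrt{-1 - \frac{2}{C}}$ ($x{\left(C,l \right)} = \sqrt{- \frac{2}{C} - 1} = \sqrt{-1 - \frac{2}{C}}$)
$I{\left(Q \right)} = 2 Q$
$I{\left(x{\left(j,P \right)} \right)} \left(-274\right) = 2 \sqrt{\frac{-2 - - \frac{5}{12}}{- \frac{5}{12}}} \left(-274\right) = 2 \sqrt{- \frac{12 \left(-2 + \frac{5}{12}\right)}{5}} \left(-274\right) = 2 \sqrt{\left(- \frac{12}{5}\right) \left(- \frac{19}{12}\right)} \left(-274\right) = 2 \sqrt{\frac{19}{5}} \left(-274\right) = 2 \frac{\sqrt{95}}{5} \left(-274\right) = \frac{2 \sqrt{95}}{5} \left(-274\right) = - \frac{548 \sqrt{95}}{5}$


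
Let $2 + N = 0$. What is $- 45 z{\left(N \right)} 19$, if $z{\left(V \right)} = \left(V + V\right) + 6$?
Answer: $-1710$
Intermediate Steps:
$N = -2$ ($N = -2 + 0 = -2$)
$z{\left(V \right)} = 6 + 2 V$ ($z{\left(V \right)} = 2 V + 6 = 6 + 2 V$)
$- 45 z{\left(N \right)} 19 = - 45 \left(6 + 2 \left(-2\right)\right) 19 = - 45 \left(6 - 4\right) 19 = - 45 \cdot 2 \cdot 19 = \left(-45\right) 38 = -1710$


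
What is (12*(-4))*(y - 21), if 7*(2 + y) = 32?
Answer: 6192/7 ≈ 884.57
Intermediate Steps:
y = 18/7 (y = -2 + (1/7)*32 = -2 + 32/7 = 18/7 ≈ 2.5714)
(12*(-4))*(y - 21) = (12*(-4))*(18/7 - 21) = -48*(-129/7) = 6192/7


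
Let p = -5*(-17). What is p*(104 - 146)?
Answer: -3570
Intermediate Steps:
p = 85
p*(104 - 146) = 85*(104 - 146) = 85*(-42) = -3570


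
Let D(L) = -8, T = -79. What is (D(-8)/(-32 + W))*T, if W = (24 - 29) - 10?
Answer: -632/47 ≈ -13.447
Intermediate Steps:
W = -15 (W = -5 - 10 = -15)
(D(-8)/(-32 + W))*T = -8/(-32 - 15)*(-79) = -8/(-47)*(-79) = -8*(-1/47)*(-79) = (8/47)*(-79) = -632/47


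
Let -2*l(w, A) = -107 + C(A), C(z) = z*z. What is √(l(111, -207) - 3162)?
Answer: I*√24533 ≈ 156.63*I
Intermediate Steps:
C(z) = z²
l(w, A) = 107/2 - A²/2 (l(w, A) = -(-107 + A²)/2 = 107/2 - A²/2)
√(l(111, -207) - 3162) = √((107/2 - ½*(-207)²) - 3162) = √((107/2 - ½*42849) - 3162) = √((107/2 - 42849/2) - 3162) = √(-21371 - 3162) = √(-24533) = I*√24533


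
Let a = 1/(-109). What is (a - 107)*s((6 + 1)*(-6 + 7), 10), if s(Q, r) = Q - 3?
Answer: -46656/109 ≈ -428.04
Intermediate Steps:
a = -1/109 ≈ -0.0091743
s(Q, r) = -3 + Q
(a - 107)*s((6 + 1)*(-6 + 7), 10) = (-1/109 - 107)*(-3 + (6 + 1)*(-6 + 7)) = -11664*(-3 + 7*1)/109 = -11664*(-3 + 7)/109 = -11664/109*4 = -46656/109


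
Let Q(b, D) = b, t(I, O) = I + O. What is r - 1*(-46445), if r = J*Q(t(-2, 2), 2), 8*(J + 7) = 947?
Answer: 46445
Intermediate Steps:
J = 891/8 (J = -7 + (⅛)*947 = -7 + 947/8 = 891/8 ≈ 111.38)
r = 0 (r = 891*(-2 + 2)/8 = (891/8)*0 = 0)
r - 1*(-46445) = 0 - 1*(-46445) = 0 + 46445 = 46445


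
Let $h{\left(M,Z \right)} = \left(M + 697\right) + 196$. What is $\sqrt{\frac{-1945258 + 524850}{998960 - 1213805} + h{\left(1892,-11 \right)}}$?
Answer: $\frac{\sqrt{128856239216385}}{214845} \approx 52.836$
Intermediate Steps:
$h{\left(M,Z \right)} = 893 + M$ ($h{\left(M,Z \right)} = \left(697 + M\right) + 196 = 893 + M$)
$\sqrt{\frac{-1945258 + 524850}{998960 - 1213805} + h{\left(1892,-11 \right)}} = \sqrt{\frac{-1945258 + 524850}{998960 - 1213805} + \left(893 + 1892\right)} = \sqrt{- \frac{1420408}{-214845} + 2785} = \sqrt{\left(-1420408\right) \left(- \frac{1}{214845}\right) + 2785} = \sqrt{\frac{1420408}{214845} + 2785} = \sqrt{\frac{599763733}{214845}} = \frac{\sqrt{128856239216385}}{214845}$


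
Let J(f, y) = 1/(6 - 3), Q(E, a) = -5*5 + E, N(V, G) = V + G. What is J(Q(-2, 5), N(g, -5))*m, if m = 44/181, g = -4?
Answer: 44/543 ≈ 0.081031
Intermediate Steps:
N(V, G) = G + V
Q(E, a) = -25 + E
J(f, y) = 1/3
m = 44/181 (m = 44*(1/181) = 44/181 ≈ 0.24309)
J(Q(-2, 5), N(g, -5))*m = (1/3)*(44/181) = 44/543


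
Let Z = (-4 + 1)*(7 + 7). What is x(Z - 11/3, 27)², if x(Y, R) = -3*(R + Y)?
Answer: 3136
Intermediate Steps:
Z = -42 (Z = -3*14 = -42)
x(Y, R) = -3*R - 3*Y
x(Z - 11/3, 27)² = (-3*27 - 3*(-42 - 11/3))² = (-81 - 3*(-42 - 11*⅓))² = (-81 - 3*(-42 - 11/3))² = (-81 - 3*(-137/3))² = (-81 + 137)² = 56² = 3136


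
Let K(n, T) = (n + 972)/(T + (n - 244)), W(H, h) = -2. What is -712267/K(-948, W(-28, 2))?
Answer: 141741133/4 ≈ 3.5435e+7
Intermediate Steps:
K(n, T) = (972 + n)/(-244 + T + n) (K(n, T) = (972 + n)/(T + (-244 + n)) = (972 + n)/(-244 + T + n))
-712267/K(-948, W(-28, 2)) = -712267*(-244 - 2 - 948)/(972 - 948) = -712267/(24/(-1194)) = -712267/((-1/1194*24)) = -712267/(-4/199) = -712267*(-199/4) = 141741133/4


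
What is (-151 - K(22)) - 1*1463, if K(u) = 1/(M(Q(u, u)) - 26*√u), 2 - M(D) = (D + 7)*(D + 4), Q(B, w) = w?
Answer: -111089912/68829 - 13*√22/275316 ≈ -1614.0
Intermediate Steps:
M(D) = 2 - (4 + D)*(7 + D) (M(D) = 2 - (D + 7)*(D + 4) = 2 - (7 + D)*(4 + D) = 2 - (4 + D)*(7 + D))
K(u) = 1/(-26 - u² - 26*√u - 11*u) (K(u) = 1/((-26 - u² - 11*u) - 26*√u) = 1/(-26 - u² - 26*√u - 11*u))
(-151 - K(22)) - 1*1463 = (-151 - (-1)/(26 + 22² + 11*22 + 26*√22)) - 1*1463 = (-151 - (-1)/(26 + 484 + 242 + 26*√22)) - 1463 = (-151 - (-1)/(752 + 26*√22)) - 1463 = (-151 + 1/(752 + 26*√22)) - 1463 = -1614 + 1/(752 + 26*√22)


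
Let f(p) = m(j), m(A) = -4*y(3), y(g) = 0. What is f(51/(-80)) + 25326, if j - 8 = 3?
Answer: 25326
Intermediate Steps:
j = 11 (j = 8 + 3 = 11)
m(A) = 0 (m(A) = -4*0 = 0)
f(p) = 0
f(51/(-80)) + 25326 = 0 + 25326 = 25326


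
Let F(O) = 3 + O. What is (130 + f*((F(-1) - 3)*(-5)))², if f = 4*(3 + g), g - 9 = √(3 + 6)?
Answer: 184900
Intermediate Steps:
g = 12 (g = 9 + √(3 + 6) = 9 + √9 = 9 + 3 = 12)
f = 60 (f = 4*(3 + 12) = 4*15 = 60)
(130 + f*((F(-1) - 3)*(-5)))² = (130 + 60*(((3 - 1) - 3)*(-5)))² = (130 + 60*((2 - 3)*(-5)))² = (130 + 60*(-1*(-5)))² = (130 + 60*5)² = (130 + 300)² = 430² = 184900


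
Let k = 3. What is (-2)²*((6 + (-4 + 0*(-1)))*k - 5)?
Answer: 4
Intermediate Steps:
(-2)²*((6 + (-4 + 0*(-1)))*k - 5) = (-2)²*((6 + (-4 + 0*(-1)))*3 - 5) = 4*((6 + (-4 + 0))*3 - 5) = 4*((6 - 4)*3 - 5) = 4*(2*3 - 5) = 4*(6 - 5) = 4*1 = 4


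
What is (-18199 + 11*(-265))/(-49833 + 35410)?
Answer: 21114/14423 ≈ 1.4639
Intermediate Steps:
(-18199 + 11*(-265))/(-49833 + 35410) = (-18199 - 2915)/(-14423) = -21114*(-1/14423) = 21114/14423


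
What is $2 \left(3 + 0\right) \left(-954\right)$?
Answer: $-5724$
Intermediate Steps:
$2 \left(3 + 0\right) \left(-954\right) = 2 \cdot 3 \left(-954\right) = 6 \left(-954\right) = -5724$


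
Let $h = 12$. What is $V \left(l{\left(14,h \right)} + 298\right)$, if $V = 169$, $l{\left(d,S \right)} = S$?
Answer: $52390$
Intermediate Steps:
$V \left(l{\left(14,h \right)} + 298\right) = 169 \left(12 + 298\right) = 169 \cdot 310 = 52390$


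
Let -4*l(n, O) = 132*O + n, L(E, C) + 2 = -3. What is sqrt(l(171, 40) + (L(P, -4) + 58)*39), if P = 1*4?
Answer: 3*sqrt(313)/2 ≈ 26.538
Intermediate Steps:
P = 4
L(E, C) = -5 (L(E, C) = -2 - 3 = -5)
l(n, O) = -33*O - n/4 (l(n, O) = -(132*O + n)/4 = -(n + 132*O)/4 = -33*O - n/4)
sqrt(l(171, 40) + (L(P, -4) + 58)*39) = sqrt((-33*40 - 1/4*171) + (-5 + 58)*39) = sqrt((-1320 - 171/4) + 53*39) = sqrt(-5451/4 + 2067) = sqrt(2817/4) = 3*sqrt(313)/2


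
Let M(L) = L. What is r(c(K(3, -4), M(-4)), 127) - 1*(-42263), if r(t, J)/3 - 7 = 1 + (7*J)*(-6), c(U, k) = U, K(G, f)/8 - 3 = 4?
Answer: 26285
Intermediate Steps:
K(G, f) = 56 (K(G, f) = 24 + 8*4 = 24 + 32 = 56)
r(t, J) = 24 - 126*J (r(t, J) = 21 + 3*(1 + (7*J)*(-6)) = 21 + 3*(1 - 42*J) = 21 + (3 - 126*J) = 24 - 126*J)
r(c(K(3, -4), M(-4)), 127) - 1*(-42263) = (24 - 126*127) - 1*(-42263) = (24 - 16002) + 42263 = -15978 + 42263 = 26285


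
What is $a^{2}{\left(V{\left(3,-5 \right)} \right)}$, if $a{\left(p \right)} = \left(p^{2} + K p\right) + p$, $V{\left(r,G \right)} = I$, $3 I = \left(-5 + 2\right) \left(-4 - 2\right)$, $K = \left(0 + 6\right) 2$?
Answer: $12996$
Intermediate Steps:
$K = 12$ ($K = 6 \cdot 2 = 12$)
$I = 6$ ($I = \frac{\left(-5 + 2\right) \left(-4 - 2\right)}{3} = \frac{\left(-3\right) \left(-6\right)}{3} = \frac{1}{3} \cdot 18 = 6$)
$V{\left(r,G \right)} = 6$
$a{\left(p \right)} = p^{2} + 13 p$ ($a{\left(p \right)} = \left(p^{2} + 12 p\right) + p = p^{2} + 13 p$)
$a^{2}{\left(V{\left(3,-5 \right)} \right)} = \left(6 \left(13 + 6\right)\right)^{2} = \left(6 \cdot 19\right)^{2} = 114^{2} = 12996$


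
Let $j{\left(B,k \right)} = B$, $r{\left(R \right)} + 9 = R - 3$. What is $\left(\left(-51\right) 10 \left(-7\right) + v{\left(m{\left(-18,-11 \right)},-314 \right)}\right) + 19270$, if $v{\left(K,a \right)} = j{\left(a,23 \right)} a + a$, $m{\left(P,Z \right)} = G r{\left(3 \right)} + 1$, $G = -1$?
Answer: $121122$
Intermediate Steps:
$r{\left(R \right)} = -12 + R$ ($r{\left(R \right)} = -9 + \left(R - 3\right) = -9 + \left(-3 + R\right) = -12 + R$)
$m{\left(P,Z \right)} = 10$ ($m{\left(P,Z \right)} = - (-12 + 3) + 1 = \left(-1\right) \left(-9\right) + 1 = 9 + 1 = 10$)
$v{\left(K,a \right)} = a + a^{2}$ ($v{\left(K,a \right)} = a a + a = a^{2} + a = a + a^{2}$)
$\left(\left(-51\right) 10 \left(-7\right) + v{\left(m{\left(-18,-11 \right)},-314 \right)}\right) + 19270 = \left(\left(-51\right) 10 \left(-7\right) - 314 \left(1 - 314\right)\right) + 19270 = \left(\left(-510\right) \left(-7\right) - -98282\right) + 19270 = \left(3570 + 98282\right) + 19270 = 101852 + 19270 = 121122$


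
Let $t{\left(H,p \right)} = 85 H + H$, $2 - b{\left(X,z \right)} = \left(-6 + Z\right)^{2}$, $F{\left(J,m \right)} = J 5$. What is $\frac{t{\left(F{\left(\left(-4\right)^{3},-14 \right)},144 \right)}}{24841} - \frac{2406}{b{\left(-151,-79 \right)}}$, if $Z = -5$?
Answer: $\frac{56492566}{2956079} \approx 19.111$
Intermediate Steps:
$F{\left(J,m \right)} = 5 J$
$b{\left(X,z \right)} = -119$ ($b{\left(X,z \right)} = 2 - \left(-6 - 5\right)^{2} = 2 - \left(-11\right)^{2} = 2 - 121 = -119$)
$t{\left(H,p \right)} = 86 H$
$\frac{t{\left(F{\left(\left(-4\right)^{3},-14 \right)},144 \right)}}{24841} - \frac{2406}{b{\left(-151,-79 \right)}} = \frac{86 \cdot 5 \left(-4\right)^{3}}{24841} - \frac{2406}{-119} = 86 \cdot 5 \left(-64\right) \frac{1}{24841} - - \frac{2406}{119} = 86 \left(-320\right) \frac{1}{24841} + \frac{2406}{119} = \left(-27520\right) \frac{1}{24841} + \frac{2406}{119} = - \frac{27520}{24841} + \frac{2406}{119} = \frac{56492566}{2956079}$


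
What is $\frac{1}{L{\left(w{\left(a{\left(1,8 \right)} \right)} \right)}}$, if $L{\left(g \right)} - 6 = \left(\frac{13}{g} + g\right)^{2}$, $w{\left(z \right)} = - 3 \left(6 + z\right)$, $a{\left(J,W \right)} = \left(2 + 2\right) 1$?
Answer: $\frac{900}{838969} \approx 0.0010727$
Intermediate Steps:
$a{\left(J,W \right)} = 4$ ($a{\left(J,W \right)} = 4 \cdot 1 = 4$)
$w{\left(z \right)} = -18 - 3 z$
$L{\left(g \right)} = 6 + \left(g + \frac{13}{g}\right)^{2}$ ($L{\left(g \right)} = 6 + \left(\frac{13}{g} + g\right)^{2} = 6 + \left(g + \frac{13}{g}\right)^{2}$)
$\frac{1}{L{\left(w{\left(a{\left(1,8 \right)} \right)} \right)}} = \frac{1}{32 + \left(-18 - 12\right)^{2} + \frac{169}{\left(-18 - 12\right)^{2}}} = \frac{1}{32 + \left(-30\right)^{2} + \frac{169}{900}} = \frac{1}{32 + 900 + 169 \cdot \frac{1}{900}} = \frac{1}{32 + 900 + \frac{169}{900}} = \frac{1}{\frac{838969}{900}} = \frac{900}{838969}$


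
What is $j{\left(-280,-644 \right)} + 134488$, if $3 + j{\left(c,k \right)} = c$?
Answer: $134205$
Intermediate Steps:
$j{\left(c,k \right)} = -3 + c$
$j{\left(-280,-644 \right)} + 134488 = \left(-3 - 280\right) + 134488 = -283 + 134488 = 134205$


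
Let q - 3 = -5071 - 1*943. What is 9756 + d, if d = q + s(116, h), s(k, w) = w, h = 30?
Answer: 3775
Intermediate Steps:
q = -6011 (q = 3 + (-5071 - 1*943) = 3 + (-5071 - 943) = 3 - 6014 = -6011)
d = -5981 (d = -6011 + 30 = -5981)
9756 + d = 9756 - 5981 = 3775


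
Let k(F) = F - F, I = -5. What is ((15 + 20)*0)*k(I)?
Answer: 0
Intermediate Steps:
k(F) = 0
((15 + 20)*0)*k(I) = ((15 + 20)*0)*0 = (35*0)*0 = 0*0 = 0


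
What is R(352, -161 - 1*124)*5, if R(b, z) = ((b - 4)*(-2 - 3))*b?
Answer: -3062400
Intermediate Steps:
R(b, z) = b*(20 - 5*b) (R(b, z) = ((-4 + b)*(-5))*b = (20 - 5*b)*b = b*(20 - 5*b))
R(352, -161 - 1*124)*5 = (5*352*(4 - 1*352))*5 = (5*352*(4 - 352))*5 = (5*352*(-348))*5 = -612480*5 = -3062400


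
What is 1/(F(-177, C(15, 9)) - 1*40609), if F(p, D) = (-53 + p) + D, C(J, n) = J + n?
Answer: -1/40815 ≈ -2.4501e-5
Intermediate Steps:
F(p, D) = -53 + D + p
1/(F(-177, C(15, 9)) - 1*40609) = 1/((-53 + (15 + 9) - 177) - 1*40609) = 1/((-53 + 24 - 177) - 40609) = 1/(-206 - 40609) = 1/(-40815) = -1/40815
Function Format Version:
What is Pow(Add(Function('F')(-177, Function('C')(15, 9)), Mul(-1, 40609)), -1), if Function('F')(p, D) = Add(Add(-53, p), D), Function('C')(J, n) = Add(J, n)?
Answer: Rational(-1, 40815) ≈ -2.4501e-5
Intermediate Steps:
Function('F')(p, D) = Add(-53, D, p)
Pow(Add(Function('F')(-177, Function('C')(15, 9)), Mul(-1, 40609)), -1) = Pow(Add(Add(-53, Add(15, 9), -177), Mul(-1, 40609)), -1) = Pow(Add(Add(-53, 24, -177), -40609), -1) = Pow(Add(-206, -40609), -1) = Pow(-40815, -1) = Rational(-1, 40815)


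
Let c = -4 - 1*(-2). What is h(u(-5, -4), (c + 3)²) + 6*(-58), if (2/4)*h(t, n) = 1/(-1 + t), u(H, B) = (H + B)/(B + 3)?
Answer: -1391/4 ≈ -347.75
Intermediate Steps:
u(H, B) = (B + H)/(3 + B)
c = -2 (c = -4 + 2 = -2)
h(t, n) = 2/(-1 + t)
h(u(-5, -4), (c + 3)²) + 6*(-58) = 2/(-1 + (-4 - 5)/(3 - 4)) + 6*(-58) = 2/(-1 - 9/(-1)) - 348 = 2/(-1 - 1*(-9)) - 348 = 2/(-1 + 9) - 348 = 2/8 - 348 = 2*(⅛) - 348 = ¼ - 348 = -1391/4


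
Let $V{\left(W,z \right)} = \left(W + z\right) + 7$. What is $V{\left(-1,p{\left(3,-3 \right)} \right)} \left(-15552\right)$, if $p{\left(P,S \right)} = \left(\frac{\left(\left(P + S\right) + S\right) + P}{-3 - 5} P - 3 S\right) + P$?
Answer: $-279936$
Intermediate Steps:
$p{\left(P,S \right)} = P - 3 S + P \left(- \frac{P}{4} - \frac{S}{4}\right)$ ($p{\left(P,S \right)} = \left(\frac{\left(P + 2 S\right) + P}{-8} P - 3 S\right) + P = \left(\left(2 P + 2 S\right) \left(- \frac{1}{8}\right) P - 3 S\right) + P = \left(\left(- \frac{P}{4} - \frac{S}{4}\right) P - 3 S\right) + P = \left(P \left(- \frac{P}{4} - \frac{S}{4}\right) - 3 S\right) + P = \left(- 3 S + P \left(- \frac{P}{4} - \frac{S}{4}\right)\right) + P = P - 3 S + P \left(- \frac{P}{4} - \frac{S}{4}\right)$)
$V{\left(W,z \right)} = 7 + W + z$
$V{\left(-1,p{\left(3,-3 \right)} \right)} \left(-15552\right) = \left(7 - 1 - \left(-12 - \frac{9}{4} + \frac{9}{4}\right)\right) \left(-15552\right) = \left(7 - 1 + \left(3 + 9 - \frac{9}{4} + \frac{9}{4}\right)\right) \left(-15552\right) = \left(7 - 1 + 12\right) \left(-15552\right) = 18 \left(-15552\right) = -279936$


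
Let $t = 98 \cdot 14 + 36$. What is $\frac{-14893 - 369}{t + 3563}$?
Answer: $- \frac{15262}{4971} \approx -3.0702$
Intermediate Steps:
$t = 1408$ ($t = 1372 + 36 = 1408$)
$\frac{-14893 - 369}{t + 3563} = \frac{-14893 - 369}{1408 + 3563} = \frac{-14893 - 369}{4971} = \left(-14893 - 369\right) \frac{1}{4971} = \left(-15262\right) \frac{1}{4971} = - \frac{15262}{4971}$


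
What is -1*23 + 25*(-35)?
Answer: -898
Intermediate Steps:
-1*23 + 25*(-35) = -23 - 875 = -898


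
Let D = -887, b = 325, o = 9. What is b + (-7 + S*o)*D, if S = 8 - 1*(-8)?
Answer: -121194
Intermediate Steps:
S = 16 (S = 8 + 8 = 16)
b + (-7 + S*o)*D = 325 + (-7 + 16*9)*(-887) = 325 + (-7 + 144)*(-887) = 325 + 137*(-887) = 325 - 121519 = -121194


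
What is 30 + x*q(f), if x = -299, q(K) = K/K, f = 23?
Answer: -269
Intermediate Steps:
q(K) = 1
30 + x*q(f) = 30 - 299*1 = 30 - 299 = -269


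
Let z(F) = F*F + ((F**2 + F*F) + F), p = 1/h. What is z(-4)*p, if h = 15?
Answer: 44/15 ≈ 2.9333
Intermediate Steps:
p = 1/15 ≈ 0.066667
z(F) = F + 3*F**2 (z(F) = F**2 + ((F**2 + F**2) + F) = F**2 + (2*F**2 + F) = F**2 + (F + 2*F**2) = F + 3*F**2)
z(-4)*p = -4*(1 + 3*(-4))*(1/15) = -4*(1 - 12)*(1/15) = -4*(-11)*(1/15) = 44*(1/15) = 44/15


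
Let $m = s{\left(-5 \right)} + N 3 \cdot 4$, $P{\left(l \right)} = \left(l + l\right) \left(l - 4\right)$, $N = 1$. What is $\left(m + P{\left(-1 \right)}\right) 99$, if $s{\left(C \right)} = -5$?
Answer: $1683$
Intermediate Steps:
$P{\left(l \right)} = 2 l \left(-4 + l\right)$
$m = 7$ ($m = -5 + 1 \cdot 3 \cdot 4 = -5 + 3 \cdot 4 = -5 + 12 = 7$)
$\left(m + P{\left(-1 \right)}\right) 99 = \left(7 + 2 \left(-1\right) \left(-4 - 1\right)\right) 99 = \left(7 + 2 \left(-1\right) \left(-5\right)\right) 99 = \left(7 + 10\right) 99 = 17 \cdot 99 = 1683$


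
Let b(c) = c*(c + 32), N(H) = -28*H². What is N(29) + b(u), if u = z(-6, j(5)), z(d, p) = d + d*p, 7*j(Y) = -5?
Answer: -1156396/49 ≈ -23600.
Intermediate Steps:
j(Y) = -5/7 (j(Y) = (⅐)*(-5) = -5/7)
u = -12/7 (u = -6*(1 - 5/7) = -6*2/7 = -12/7 ≈ -1.7143)
b(c) = c*(32 + c)
N(29) + b(u) = -28*29² - 12*(32 - 12/7)/7 = -28*841 - 12/7*212/7 = -23548 - 2544/49 = -1156396/49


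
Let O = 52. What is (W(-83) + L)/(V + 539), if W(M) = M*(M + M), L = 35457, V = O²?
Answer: 49235/3243 ≈ 15.182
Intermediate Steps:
V = 2704 (V = 52² = 2704)
W(M) = 2*M² (W(M) = M*(2*M) = 2*M²)
(W(-83) + L)/(V + 539) = (2*(-83)² + 35457)/(2704 + 539) = (2*6889 + 35457)/3243 = (13778 + 35457)*(1/3243) = 49235*(1/3243) = 49235/3243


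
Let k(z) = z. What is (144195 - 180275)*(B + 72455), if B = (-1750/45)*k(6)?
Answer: -7817273200/3 ≈ -2.6058e+9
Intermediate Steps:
B = -700/3 (B = -1750/45*6 = -25*14/9*6 = -350/9*6 = -700/3 ≈ -233.33)
(144195 - 180275)*(B + 72455) = (144195 - 180275)*(-700/3 + 72455) = -36080*216665/3 = -7817273200/3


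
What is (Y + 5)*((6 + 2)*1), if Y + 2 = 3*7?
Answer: 192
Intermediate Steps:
Y = 19 (Y = -2 + 3*7 = -2 + 21 = 19)
(Y + 5)*((6 + 2)*1) = (19 + 5)*((6 + 2)*1) = 24*(8*1) = 24*8 = 192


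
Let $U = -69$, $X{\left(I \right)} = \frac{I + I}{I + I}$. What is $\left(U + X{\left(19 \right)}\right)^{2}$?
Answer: $4624$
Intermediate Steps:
$X{\left(I \right)} = 1$ ($X{\left(I \right)} = \frac{2 I}{2 I} = 2 I \frac{1}{2 I} = 1$)
$\left(U + X{\left(19 \right)}\right)^{2} = \left(-69 + 1\right)^{2} = \left(-68\right)^{2} = 4624$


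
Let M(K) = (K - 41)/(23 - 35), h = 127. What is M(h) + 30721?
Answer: 184283/6 ≈ 30714.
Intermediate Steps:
M(K) = 41/12 - K/12 (M(K) = (-41 + K)/(-12) = (-41 + K)*(-1/12) = 41/12 - K/12)
M(h) + 30721 = (41/12 - 1/12*127) + 30721 = (41/12 - 127/12) + 30721 = -43/6 + 30721 = 184283/6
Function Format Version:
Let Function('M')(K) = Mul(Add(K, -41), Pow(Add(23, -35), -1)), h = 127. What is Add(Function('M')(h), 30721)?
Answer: Rational(184283, 6) ≈ 30714.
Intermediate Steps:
Function('M')(K) = Add(Rational(41, 12), Mul(Rational(-1, 12), K)) (Function('M')(K) = Mul(Add(-41, K), Pow(-12, -1)) = Mul(Add(-41, K), Rational(-1, 12)) = Add(Rational(41, 12), Mul(Rational(-1, 12), K)))
Add(Function('M')(h), 30721) = Add(Add(Rational(41, 12), Mul(Rational(-1, 12), 127)), 30721) = Add(Add(Rational(41, 12), Rational(-127, 12)), 30721) = Add(Rational(-43, 6), 30721) = Rational(184283, 6)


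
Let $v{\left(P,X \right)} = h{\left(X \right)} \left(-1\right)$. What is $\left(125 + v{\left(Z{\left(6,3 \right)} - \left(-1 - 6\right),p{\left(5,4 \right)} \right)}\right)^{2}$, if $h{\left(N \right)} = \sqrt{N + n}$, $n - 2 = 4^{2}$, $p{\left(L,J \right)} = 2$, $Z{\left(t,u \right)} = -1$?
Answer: $15645 - 500 \sqrt{5} \approx 14527.0$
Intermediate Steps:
$n = 18$ ($n = 2 + 4^{2} = 2 + 16 = 18$)
$h{\left(N \right)} = \sqrt{18 + N}$ ($h{\left(N \right)} = \sqrt{N + 18} = \sqrt{18 + N}$)
$v{\left(P,X \right)} = - \sqrt{18 + X}$ ($v{\left(P,X \right)} = \sqrt{18 + X} \left(-1\right) = - \sqrt{18 + X}$)
$\left(125 + v{\left(Z{\left(6,3 \right)} - \left(-1 - 6\right),p{\left(5,4 \right)} \right)}\right)^{2} = \left(125 - \sqrt{18 + 2}\right)^{2} = \left(125 - \sqrt{20}\right)^{2} = \left(125 - 2 \sqrt{5}\right)^{2}$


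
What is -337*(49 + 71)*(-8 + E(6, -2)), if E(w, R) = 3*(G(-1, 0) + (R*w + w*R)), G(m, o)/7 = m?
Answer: 4084440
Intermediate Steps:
G(m, o) = 7*m
E(w, R) = -21 + 6*R*w (E(w, R) = 3*(7*(-1) + (R*w + w*R)) = 3*(-7 + (R*w + R*w)) = 3*(-7 + 2*R*w) = -21 + 6*R*w)
-337*(49 + 71)*(-8 + E(6, -2)) = -337*(49 + 71)*(-8 + (-21 + 6*(-2)*6)) = -40440*(-8 + (-21 - 72)) = -40440*(-8 - 93) = -40440*(-101) = -337*(-12120) = 4084440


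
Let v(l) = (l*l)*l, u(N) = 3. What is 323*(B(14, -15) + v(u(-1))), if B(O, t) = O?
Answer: 13243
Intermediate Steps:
v(l) = l³ (v(l) = l²*l = l³)
323*(B(14, -15) + v(u(-1))) = 323*(14 + 3³) = 323*(14 + 27) = 323*41 = 13243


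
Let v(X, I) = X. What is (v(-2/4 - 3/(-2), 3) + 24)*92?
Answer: 2300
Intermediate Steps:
(v(-2/4 - 3/(-2), 3) + 24)*92 = ((-2/4 - 3/(-2)) + 24)*92 = ((-2*¼ - 3*(-½)) + 24)*92 = ((-½ + 3/2) + 24)*92 = (1 + 24)*92 = 25*92 = 2300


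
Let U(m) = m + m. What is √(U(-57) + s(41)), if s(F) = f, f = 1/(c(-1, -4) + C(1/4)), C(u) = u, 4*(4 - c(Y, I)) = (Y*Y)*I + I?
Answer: I*√2846/5 ≈ 10.67*I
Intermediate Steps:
U(m) = 2*m
c(Y, I) = 4 - I/4 - I*Y²/4 (c(Y, I) = 4 - ((Y*Y)*I + I)/4 = 4 - (Y²*I + I)/4 = 4 - (I*Y² + I)/4 = 4 - (I + I*Y²)/4 = 4 + (-I/4 - I*Y²/4) = 4 - I/4 - I*Y²/4)
f = 4/25 (f = 1/((4 - ¼*(-4) - ¼*(-4)*(-1)²) + 1/4) = 1/((4 + 1 - ¼*(-4)*1) + ¼) = 1/((4 + 1 + 1) + ¼) = 1/(6 + ¼) = 1/(25/4) = 4/25 ≈ 0.16000)
s(F) = 4/25
√(U(-57) + s(41)) = √(2*(-57) + 4/25) = √(-114 + 4/25) = √(-2846/25) = I*√2846/5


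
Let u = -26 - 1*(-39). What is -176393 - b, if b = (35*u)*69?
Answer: -207788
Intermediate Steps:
u = 13 (u = -26 + 39 = 13)
b = 31395 (b = (35*13)*69 = 455*69 = 31395)
-176393 - b = -176393 - 1*31395 = -176393 - 31395 = -207788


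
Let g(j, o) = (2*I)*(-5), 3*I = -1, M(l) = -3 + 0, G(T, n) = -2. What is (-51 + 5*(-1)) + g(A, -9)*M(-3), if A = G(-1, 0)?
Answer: -66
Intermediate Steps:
M(l) = -3
A = -2
I = -⅓ (I = (⅓)*(-1) = -⅓ ≈ -0.33333)
g(j, o) = 10/3 (g(j, o) = (2*(-⅓))*(-5) = -⅔*(-5) = 10/3)
(-51 + 5*(-1)) + g(A, -9)*M(-3) = (-51 + 5*(-1)) + (10/3)*(-3) = (-51 - 5) - 10 = -56 - 10 = -66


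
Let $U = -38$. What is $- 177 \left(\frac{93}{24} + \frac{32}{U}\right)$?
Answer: $- \frac{81597}{152} \approx -536.82$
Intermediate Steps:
$- 177 \left(\frac{93}{24} + \frac{32}{U}\right) = - 177 \left(\frac{93}{24} + \frac{32}{-38}\right) = - 177 \left(93 \cdot \frac{1}{24} + 32 \left(- \frac{1}{38}\right)\right) = - 177 \left(\frac{31}{8} - \frac{16}{19}\right) = \left(-177\right) \frac{461}{152} = - \frac{81597}{152}$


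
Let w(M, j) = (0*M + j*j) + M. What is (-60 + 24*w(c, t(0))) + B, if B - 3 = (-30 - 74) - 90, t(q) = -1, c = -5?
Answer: -347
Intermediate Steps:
B = -191 (B = 3 + ((-30 - 74) - 90) = 3 + (-104 - 90) = 3 - 194 = -191)
w(M, j) = M + j**2 (w(M, j) = (0 + j**2) + M = j**2 + M = M + j**2)
(-60 + 24*w(c, t(0))) + B = (-60 + 24*(-5 + (-1)**2)) - 191 = (-60 + 24*(-5 + 1)) - 191 = (-60 + 24*(-4)) - 191 = (-60 - 96) - 191 = -156 - 191 = -347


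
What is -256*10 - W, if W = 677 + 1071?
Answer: -4308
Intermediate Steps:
W = 1748
-256*10 - W = -256*10 - 1*1748 = -2560 - 1748 = -4308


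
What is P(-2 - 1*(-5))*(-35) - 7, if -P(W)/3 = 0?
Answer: -7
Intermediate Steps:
P(W) = 0 (P(W) = -3*0 = 0)
P(-2 - 1*(-5))*(-35) - 7 = 0*(-35) - 7 = 0 - 7 = -7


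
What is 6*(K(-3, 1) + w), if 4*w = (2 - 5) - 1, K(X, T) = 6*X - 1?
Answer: -120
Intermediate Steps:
K(X, T) = -1 + 6*X
w = -1 (w = ((2 - 5) - 1)/4 = (-3 - 1)/4 = (1/4)*(-4) = -1)
6*(K(-3, 1) + w) = 6*((-1 + 6*(-3)) - 1) = 6*((-1 - 18) - 1) = 6*(-19 - 1) = 6*(-20) = -120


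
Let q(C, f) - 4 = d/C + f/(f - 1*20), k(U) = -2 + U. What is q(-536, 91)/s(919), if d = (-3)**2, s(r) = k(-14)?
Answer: -200361/608896 ≈ -0.32906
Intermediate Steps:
s(r) = -16 (s(r) = -2 - 14 = -16)
d = 9
q(C, f) = 4 + 9/C + f/(-20 + f) (q(C, f) = 4 + (9/C + f/(f - 1*20)) = 4 + (9/C + f/(f - 20)) = 4 + (9/C + f/(-20 + f)) = 4 + 9/C + f/(-20 + f))
q(-536, 91)/s(919) = ((-180 - 80*(-536) + 9*91 + 5*(-536)*91)/((-536)*(-20 + 91)))/(-16) = -1/536*(-180 + 42880 + 819 - 243880)/71*(-1/16) = -1/536*1/71*(-200361)*(-1/16) = (200361/38056)*(-1/16) = -200361/608896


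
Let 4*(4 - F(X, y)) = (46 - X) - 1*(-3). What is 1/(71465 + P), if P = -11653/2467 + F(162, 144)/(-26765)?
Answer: 264117020/18873874945877 ≈ 1.3994e-5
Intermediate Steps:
F(X, y) = -33/4 + X/4 (F(X, y) = 4 - ((46 - X) - 1*(-3))/4 = 4 - ((46 - X) + 3)/4 = 4 - (49 - X)/4 = 4 + (-49/4 + X/4) = -33/4 + X/4)
P = -1247888423/264117020 (P = -11653/2467 + (-33/4 + (¼)*162)/(-26765) = -11653*1/2467 + (-33/4 + 81/2)*(-1/26765) = -11653/2467 + (129/4)*(-1/26765) = -11653/2467 - 129/107060 = -1247888423/264117020 ≈ -4.7248)
1/(71465 + P) = 1/(71465 - 1247888423/264117020) = 1/(18873874945877/264117020) = 264117020/18873874945877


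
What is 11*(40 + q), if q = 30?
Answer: 770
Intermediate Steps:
11*(40 + q) = 11*(40 + 30) = 11*70 = 770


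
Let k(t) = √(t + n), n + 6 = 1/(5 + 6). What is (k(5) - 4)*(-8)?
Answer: 32 - 8*I*√110/11 ≈ 32.0 - 7.6277*I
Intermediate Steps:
n = -65/11 (n = -6 + 1/(5 + 6) = -6 + 1/11 = -65/11 ≈ -5.9091)
k(t) = √(-65/11 + t) (k(t) = √(t - 65/11) = √(-65/11 + t))
(k(5) - 4)*(-8) = (√(-715 + 121*5)/11 - 4)*(-8) = (√(-715 + 605)/11 - 4)*(-8) = (√(-110)/11 - 4)*(-8) = ((I*√110)/11 - 4)*(-8) = (I*√110/11 - 4)*(-8) = (-4 + I*√110/11)*(-8) = 32 - 8*I*√110/11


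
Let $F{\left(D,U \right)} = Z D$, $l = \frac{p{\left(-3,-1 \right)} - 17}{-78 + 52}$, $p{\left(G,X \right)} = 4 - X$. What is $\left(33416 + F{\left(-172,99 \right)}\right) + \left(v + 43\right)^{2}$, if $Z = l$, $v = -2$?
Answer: $\frac{455229}{13} \approx 35018.0$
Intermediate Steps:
$l = \frac{6}{13}$ ($l = \frac{\left(4 - -1\right) - 17}{-78 + 52} = \frac{\left(4 + 1\right) - 17}{-26} = \left(5 - 17\right) \left(- \frac{1}{26}\right) = \left(-12\right) \left(- \frac{1}{26}\right) = \frac{6}{13} \approx 0.46154$)
$Z = \frac{6}{13} \approx 0.46154$
$F{\left(D,U \right)} = \frac{6 D}{13}$
$\left(33416 + F{\left(-172,99 \right)}\right) + \left(v + 43\right)^{2} = \left(33416 + \frac{6}{13} \left(-172\right)\right) + \left(-2 + 43\right)^{2} = \left(33416 - \frac{1032}{13}\right) + 41^{2} = \frac{433376}{13} + 1681 = \frac{455229}{13}$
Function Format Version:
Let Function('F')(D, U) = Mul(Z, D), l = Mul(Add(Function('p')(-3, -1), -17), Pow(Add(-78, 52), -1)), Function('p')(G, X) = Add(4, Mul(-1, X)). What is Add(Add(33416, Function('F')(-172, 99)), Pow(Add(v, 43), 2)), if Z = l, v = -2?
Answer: Rational(455229, 13) ≈ 35018.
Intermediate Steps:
l = Rational(6, 13) (l = Mul(Add(Add(4, Mul(-1, -1)), -17), Pow(Add(-78, 52), -1)) = Mul(Add(Add(4, 1), -17), Pow(-26, -1)) = Mul(Add(5, -17), Rational(-1, 26)) = Mul(-12, Rational(-1, 26)) = Rational(6, 13) ≈ 0.46154)
Z = Rational(6, 13) ≈ 0.46154
Function('F')(D, U) = Mul(Rational(6, 13), D)
Add(Add(33416, Function('F')(-172, 99)), Pow(Add(v, 43), 2)) = Add(Add(33416, Mul(Rational(6, 13), -172)), Pow(Add(-2, 43), 2)) = Add(Add(33416, Rational(-1032, 13)), Pow(41, 2)) = Add(Rational(433376, 13), 1681) = Rational(455229, 13)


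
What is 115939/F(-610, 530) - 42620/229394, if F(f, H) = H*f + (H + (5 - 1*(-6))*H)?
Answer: -20051846883/36352067180 ≈ -0.55160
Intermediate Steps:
F(f, H) = 12*H + H*f (F(f, H) = H*f + (H + (5 + 6)*H) = H*f + (H + 11*H) = H*f + 12*H = 12*H + H*f)
115939/F(-610, 530) - 42620/229394 = 115939/((530*(12 - 610))) - 42620/229394 = 115939/((530*(-598))) - 42620*1/229394 = 115939/(-316940) - 21310/114697 = 115939*(-1/316940) - 21310/114697 = -115939/316940 - 21310/114697 = -20051846883/36352067180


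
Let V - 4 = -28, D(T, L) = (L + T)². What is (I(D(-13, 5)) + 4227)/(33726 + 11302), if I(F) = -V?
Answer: 4251/45028 ≈ 0.094408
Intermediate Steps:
V = -24 (V = 4 - 28 = -24)
I(F) = 24 (I(F) = -1*(-24) = 24)
(I(D(-13, 5)) + 4227)/(33726 + 11302) = (24 + 4227)/(33726 + 11302) = 4251/45028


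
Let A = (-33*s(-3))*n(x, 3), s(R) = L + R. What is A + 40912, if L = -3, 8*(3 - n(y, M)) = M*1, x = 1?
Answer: 165727/4 ≈ 41432.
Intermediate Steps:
n(y, M) = 3 - M/8
s(R) = -3 + R
A = 2079/4 (A = (-33*(-3 - 3))*(3 - ⅛*3) = (-33*(-6))*(3 - 3/8) = 198*(21/8) = 2079/4 ≈ 519.75)
A + 40912 = 2079/4 + 40912 = 165727/4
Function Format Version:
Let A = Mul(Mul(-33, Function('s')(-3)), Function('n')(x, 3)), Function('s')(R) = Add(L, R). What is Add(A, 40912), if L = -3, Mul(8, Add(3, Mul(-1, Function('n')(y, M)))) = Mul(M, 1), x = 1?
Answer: Rational(165727, 4) ≈ 41432.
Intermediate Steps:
Function('n')(y, M) = Add(3, Mul(Rational(-1, 8), M)) (Function('n')(y, M) = Add(3, Mul(Rational(-1, 8), Mul(M, 1))) = Add(3, Mul(Rational(-1, 8), M)))
Function('s')(R) = Add(-3, R)
A = Rational(2079, 4) (A = Mul(Mul(-33, Add(-3, -3)), Add(3, Mul(Rational(-1, 8), 3))) = Mul(Mul(-33, -6), Add(3, Rational(-3, 8))) = Mul(198, Rational(21, 8)) = Rational(2079, 4) ≈ 519.75)
Add(A, 40912) = Add(Rational(2079, 4), 40912) = Rational(165727, 4)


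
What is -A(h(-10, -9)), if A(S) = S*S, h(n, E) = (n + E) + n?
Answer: -841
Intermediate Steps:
h(n, E) = E + 2*n (h(n, E) = (E + n) + n = E + 2*n)
A(S) = S²
-A(h(-10, -9)) = -(-9 + 2*(-10))² = -(-9 - 20)² = -1*(-29)² = -1*841 = -841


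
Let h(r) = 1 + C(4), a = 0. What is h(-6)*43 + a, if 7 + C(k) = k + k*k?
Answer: 602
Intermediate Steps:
C(k) = -7 + k + k**2 (C(k) = -7 + (k + k*k) = -7 + (k + k**2) = -7 + k + k**2)
h(r) = 14 (h(r) = 1 + (-7 + 4 + 4**2) = 1 + (-7 + 4 + 16) = 1 + 13 = 14)
h(-6)*43 + a = 14*43 + 0 = 602 + 0 = 602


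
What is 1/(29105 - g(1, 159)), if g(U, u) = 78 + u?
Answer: 1/28868 ≈ 3.4640e-5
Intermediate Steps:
1/(29105 - g(1, 159)) = 1/(29105 - (78 + 159)) = 1/(29105 - 1*237) = 1/(29105 - 237) = 1/28868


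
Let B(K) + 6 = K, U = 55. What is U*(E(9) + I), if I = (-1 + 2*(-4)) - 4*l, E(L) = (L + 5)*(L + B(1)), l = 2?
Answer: 2145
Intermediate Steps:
B(K) = -6 + K
E(L) = (-5 + L)*(5 + L) (E(L) = (L + 5)*(L + (-6 + 1)) = (5 + L)*(L - 5) = (5 + L)*(-5 + L) = (-5 + L)*(5 + L))
I = -17 (I = (-1 + 2*(-4)) - 4*2 = (-1 - 8) - 8 = -9 - 8 = -17)
U*(E(9) + I) = 55*((-25 + 9²) - 17) = 55*((-25 + 81) - 17) = 55*(56 - 17) = 55*39 = 2145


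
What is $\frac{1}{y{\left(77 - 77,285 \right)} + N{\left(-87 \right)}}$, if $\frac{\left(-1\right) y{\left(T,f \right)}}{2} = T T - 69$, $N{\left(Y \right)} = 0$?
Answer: $\frac{1}{138} \approx 0.0072464$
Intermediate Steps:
$y{\left(T,f \right)} = 138 - 2 T^{2}$ ($y{\left(T,f \right)} = - 2 \left(T T - 69\right) = - 2 \left(T^{2} - 69\right) = - 2 \left(-69 + T^{2}\right) = 138 - 2 T^{2}$)
$\frac{1}{y{\left(77 - 77,285 \right)} + N{\left(-87 \right)}} = \frac{1}{\left(138 - 2 \left(77 - 77\right)^{2}\right) + 0} = \frac{1}{\left(138 - 2 \cdot 0^{2}\right) + 0} = \frac{1}{\left(138 - 0\right) + 0} = \frac{1}{\left(138 + 0\right) + 0} = \frac{1}{138 + 0} = \frac{1}{138}$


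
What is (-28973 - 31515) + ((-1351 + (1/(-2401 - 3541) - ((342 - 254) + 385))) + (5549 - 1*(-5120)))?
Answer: -306862707/5942 ≈ -51643.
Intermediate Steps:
(-28973 - 31515) + ((-1351 + (1/(-2401 - 3541) - ((342 - 254) + 385))) + (5549 - 1*(-5120))) = -60488 + ((-1351 + (1/(-5942) - (88 + 385))) + (5549 + 5120)) = -60488 + ((-1351 + (-1/5942 - 1*473)) + 10669) = -60488 + ((-1351 + (-1/5942 - 473)) + 10669) = -60488 + ((-1351 - 2810567/5942) + 10669) = -60488 + (-10838209/5942 + 10669) = -60488 + 52556989/5942 = -306862707/5942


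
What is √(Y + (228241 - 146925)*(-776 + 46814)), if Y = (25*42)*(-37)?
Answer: √3743587158 ≈ 61185.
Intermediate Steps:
Y = -38850 (Y = 1050*(-37) = -38850)
√(Y + (228241 - 146925)*(-776 + 46814)) = √(-38850 + (228241 - 146925)*(-776 + 46814)) = √(-38850 + 81316*46038) = √(-38850 + 3743626008) = √3743587158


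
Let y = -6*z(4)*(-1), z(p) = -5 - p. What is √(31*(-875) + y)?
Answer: I*√27179 ≈ 164.86*I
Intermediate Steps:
y = -54 (y = -6*(-5 - 1*4)*(-1) = -6*(-5 - 4)*(-1) = -6*(-9)*(-1) = 54*(-1) = -54)
√(31*(-875) + y) = √(31*(-875) - 54) = √(-27125 - 54) = √(-27179) = I*√27179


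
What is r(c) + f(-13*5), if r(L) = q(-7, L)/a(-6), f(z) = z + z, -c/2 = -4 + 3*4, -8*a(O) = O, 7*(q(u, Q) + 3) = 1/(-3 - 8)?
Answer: -30958/231 ≈ -134.02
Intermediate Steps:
q(u, Q) = -232/77 (q(u, Q) = -3 + 1/(7*(-3 - 8)) = -3 + (⅐)/(-11) = -3 + (⅐)*(-1/11) = -3 - 1/77 = -232/77)
a(O) = -O/8
c = -16 (c = -2*(-4 + 3*4) = -2*(-4 + 12) = -2*8 = -16)
f(z) = 2*z
r(L) = -928/231 (r(L) = -232/(77*((-⅛*(-6)))) = -232/(77*¾) = -232/77*4/3 = -928/231)
r(c) + f(-13*5) = -928/231 + 2*(-13*5) = -928/231 + 2*(-65) = -928/231 - 130 = -30958/231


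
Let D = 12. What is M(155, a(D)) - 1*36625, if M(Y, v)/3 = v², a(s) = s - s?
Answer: -36625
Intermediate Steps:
a(s) = 0
M(Y, v) = 3*v²
M(155, a(D)) - 1*36625 = 3*0² - 1*36625 = 3*0 - 36625 = 0 - 36625 = -36625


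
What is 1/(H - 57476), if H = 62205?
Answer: 1/4729 ≈ 0.00021146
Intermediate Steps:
1/(H - 57476) = 1/(62205 - 57476) = 1/4729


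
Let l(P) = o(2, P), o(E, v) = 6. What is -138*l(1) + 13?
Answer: -815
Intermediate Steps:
l(P) = 6
-138*l(1) + 13 = -138*6 + 13 = -828 + 13 = -815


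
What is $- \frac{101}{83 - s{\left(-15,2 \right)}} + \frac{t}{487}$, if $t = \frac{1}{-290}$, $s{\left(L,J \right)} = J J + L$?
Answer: $- \frac{3566081}{3318905} \approx -1.0745$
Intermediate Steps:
$s{\left(L,J \right)} = L + J^{2}$ ($s{\left(L,J \right)} = J^{2} + L = L + J^{2}$)
$t = - \frac{1}{290} \approx -0.0034483$
$- \frac{101}{83 - s{\left(-15,2 \right)}} + \frac{t}{487} = - \frac{101}{83 - \left(-15 + 2^{2}\right)} - \frac{1}{290 \cdot 487} = - \frac{101}{83 - \left(-15 + 4\right)} - \frac{1}{141230} = - \frac{101}{83 - -11} - \frac{1}{141230} = - \frac{101}{83 + 11} - \frac{1}{141230} = - \frac{101}{94} - \frac{1}{141230} = - \frac{3566081}{3318905}$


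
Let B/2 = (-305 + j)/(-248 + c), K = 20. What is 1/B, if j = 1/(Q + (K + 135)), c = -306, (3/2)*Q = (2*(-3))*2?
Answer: 40719/44834 ≈ 0.90822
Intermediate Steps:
Q = -8 (Q = 2*((2*(-3))*2)/3 = 2*(-6*2)/3 = (⅔)*(-12) = -8)
j = 1/147 (j = 1/(-8 + (20 + 135)) = 1/(-8 + 155) = 1/147 ≈ 0.0068027)
B = 44834/40719 (B = 2*((-305 + 1/147)/(-248 - 306)) = 2*(-44834/147/(-554)) = 2*(-44834/147*(-1/554)) = 2*(22417/40719) = 44834/40719 ≈ 1.1011)
1/B = 1/(44834/40719) = 40719/44834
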